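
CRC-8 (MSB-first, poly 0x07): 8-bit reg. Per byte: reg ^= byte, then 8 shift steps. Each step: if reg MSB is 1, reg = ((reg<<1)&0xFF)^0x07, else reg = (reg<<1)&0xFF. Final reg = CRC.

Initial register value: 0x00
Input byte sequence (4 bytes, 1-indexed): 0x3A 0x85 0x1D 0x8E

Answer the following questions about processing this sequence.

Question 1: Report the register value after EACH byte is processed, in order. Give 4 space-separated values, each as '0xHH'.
0xA6 0xE9 0xC2 0xE3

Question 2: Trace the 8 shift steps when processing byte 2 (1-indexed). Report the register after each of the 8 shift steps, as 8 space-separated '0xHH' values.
After byte 1 (0x3A): reg=0xA6
Register before byte 2: 0xA6
After XOR with byte 0x85: 0x23

Answer: 0x46 0x8C 0x1F 0x3E 0x7C 0xF8 0xF7 0xE9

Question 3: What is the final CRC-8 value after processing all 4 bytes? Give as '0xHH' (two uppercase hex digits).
Answer: 0xE3

Derivation:
After byte 1 (0x3A): reg=0xA6
After byte 2 (0x85): reg=0xE9
After byte 3 (0x1D): reg=0xC2
After byte 4 (0x8E): reg=0xE3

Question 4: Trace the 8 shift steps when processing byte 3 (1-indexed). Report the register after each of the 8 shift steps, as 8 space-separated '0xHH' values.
After byte 1 (0x3A): reg=0xA6
After byte 2 (0x85): reg=0xE9
Register before byte 3: 0xE9
After XOR with byte 0x1D: 0xF4

Answer: 0xEF 0xD9 0xB5 0x6D 0xDA 0xB3 0x61 0xC2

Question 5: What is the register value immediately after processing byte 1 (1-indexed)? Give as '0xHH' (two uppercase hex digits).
After byte 1 (0x3A): reg=0xA6

Answer: 0xA6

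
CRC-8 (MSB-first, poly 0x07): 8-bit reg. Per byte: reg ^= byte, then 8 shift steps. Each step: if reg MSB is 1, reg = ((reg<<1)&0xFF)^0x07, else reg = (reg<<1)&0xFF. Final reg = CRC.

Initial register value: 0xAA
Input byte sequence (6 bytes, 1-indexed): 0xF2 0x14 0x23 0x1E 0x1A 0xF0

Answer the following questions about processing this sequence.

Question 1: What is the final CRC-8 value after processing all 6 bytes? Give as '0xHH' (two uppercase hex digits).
After byte 1 (0xF2): reg=0x8F
After byte 2 (0x14): reg=0xC8
After byte 3 (0x23): reg=0x9F
After byte 4 (0x1E): reg=0x8E
After byte 5 (0x1A): reg=0xE5
After byte 6 (0xF0): reg=0x6B

Answer: 0x6B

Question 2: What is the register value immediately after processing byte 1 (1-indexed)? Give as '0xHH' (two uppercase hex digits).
Answer: 0x8F

Derivation:
After byte 1 (0xF2): reg=0x8F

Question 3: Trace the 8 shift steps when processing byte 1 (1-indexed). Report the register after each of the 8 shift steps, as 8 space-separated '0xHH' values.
Answer: 0xB0 0x67 0xCE 0x9B 0x31 0x62 0xC4 0x8F

Derivation:
Register before byte 1: 0xAA
After XOR with byte 0xF2: 0x58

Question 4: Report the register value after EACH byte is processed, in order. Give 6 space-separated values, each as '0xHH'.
0x8F 0xC8 0x9F 0x8E 0xE5 0x6B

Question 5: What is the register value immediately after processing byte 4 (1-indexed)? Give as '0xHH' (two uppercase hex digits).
Answer: 0x8E

Derivation:
After byte 1 (0xF2): reg=0x8F
After byte 2 (0x14): reg=0xC8
After byte 3 (0x23): reg=0x9F
After byte 4 (0x1E): reg=0x8E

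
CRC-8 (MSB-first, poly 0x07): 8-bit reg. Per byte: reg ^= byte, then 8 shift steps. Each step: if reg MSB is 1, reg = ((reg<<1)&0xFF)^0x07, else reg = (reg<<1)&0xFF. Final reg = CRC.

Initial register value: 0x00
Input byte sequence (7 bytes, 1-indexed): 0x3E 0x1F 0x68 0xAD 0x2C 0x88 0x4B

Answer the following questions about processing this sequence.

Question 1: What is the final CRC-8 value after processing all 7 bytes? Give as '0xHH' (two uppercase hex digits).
Answer: 0xBF

Derivation:
After byte 1 (0x3E): reg=0xBA
After byte 2 (0x1F): reg=0x72
After byte 3 (0x68): reg=0x46
After byte 4 (0xAD): reg=0x9F
After byte 5 (0x2C): reg=0x10
After byte 6 (0x88): reg=0xC1
After byte 7 (0x4B): reg=0xBF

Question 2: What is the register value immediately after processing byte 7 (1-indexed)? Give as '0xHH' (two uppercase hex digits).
After byte 1 (0x3E): reg=0xBA
After byte 2 (0x1F): reg=0x72
After byte 3 (0x68): reg=0x46
After byte 4 (0xAD): reg=0x9F
After byte 5 (0x2C): reg=0x10
After byte 6 (0x88): reg=0xC1
After byte 7 (0x4B): reg=0xBF

Answer: 0xBF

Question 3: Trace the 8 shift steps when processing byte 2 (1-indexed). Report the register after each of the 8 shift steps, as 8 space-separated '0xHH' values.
Answer: 0x4D 0x9A 0x33 0x66 0xCC 0x9F 0x39 0x72

Derivation:
After byte 1 (0x3E): reg=0xBA
Register before byte 2: 0xBA
After XOR with byte 0x1F: 0xA5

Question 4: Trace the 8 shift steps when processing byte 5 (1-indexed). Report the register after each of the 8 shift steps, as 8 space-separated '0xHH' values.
After byte 1 (0x3E): reg=0xBA
After byte 2 (0x1F): reg=0x72
After byte 3 (0x68): reg=0x46
After byte 4 (0xAD): reg=0x9F
Register before byte 5: 0x9F
After XOR with byte 0x2C: 0xB3

Answer: 0x61 0xC2 0x83 0x01 0x02 0x04 0x08 0x10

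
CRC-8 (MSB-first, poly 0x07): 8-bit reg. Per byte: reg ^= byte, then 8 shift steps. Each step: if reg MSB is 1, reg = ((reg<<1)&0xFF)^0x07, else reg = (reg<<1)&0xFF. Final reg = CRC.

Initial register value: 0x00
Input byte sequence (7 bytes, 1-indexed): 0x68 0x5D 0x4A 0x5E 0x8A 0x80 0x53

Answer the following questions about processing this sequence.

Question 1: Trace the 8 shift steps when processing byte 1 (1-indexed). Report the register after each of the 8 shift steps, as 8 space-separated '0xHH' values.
Register before byte 1: 0x00
After XOR with byte 0x68: 0x68

Answer: 0xD0 0xA7 0x49 0x92 0x23 0x46 0x8C 0x1F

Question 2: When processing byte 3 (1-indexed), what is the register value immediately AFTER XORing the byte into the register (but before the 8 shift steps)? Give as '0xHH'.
Register before byte 3: 0xC9
Byte 3: 0x4A
0xC9 XOR 0x4A = 0x83

Answer: 0x83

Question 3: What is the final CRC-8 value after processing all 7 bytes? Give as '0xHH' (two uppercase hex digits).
After byte 1 (0x68): reg=0x1F
After byte 2 (0x5D): reg=0xC9
After byte 3 (0x4A): reg=0x80
After byte 4 (0x5E): reg=0x14
After byte 5 (0x8A): reg=0xD3
After byte 6 (0x80): reg=0xBE
After byte 7 (0x53): reg=0x8D

Answer: 0x8D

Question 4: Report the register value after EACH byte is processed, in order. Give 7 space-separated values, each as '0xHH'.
0x1F 0xC9 0x80 0x14 0xD3 0xBE 0x8D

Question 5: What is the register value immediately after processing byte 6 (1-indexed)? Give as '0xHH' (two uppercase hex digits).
After byte 1 (0x68): reg=0x1F
After byte 2 (0x5D): reg=0xC9
After byte 3 (0x4A): reg=0x80
After byte 4 (0x5E): reg=0x14
After byte 5 (0x8A): reg=0xD3
After byte 6 (0x80): reg=0xBE

Answer: 0xBE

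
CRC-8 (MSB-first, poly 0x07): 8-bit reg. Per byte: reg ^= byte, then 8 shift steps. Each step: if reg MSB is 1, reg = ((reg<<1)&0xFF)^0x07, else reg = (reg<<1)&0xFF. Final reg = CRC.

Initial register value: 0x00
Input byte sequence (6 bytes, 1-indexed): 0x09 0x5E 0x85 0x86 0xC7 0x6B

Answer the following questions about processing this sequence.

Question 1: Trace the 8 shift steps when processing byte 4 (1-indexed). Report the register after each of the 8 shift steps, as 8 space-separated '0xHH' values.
Answer: 0xEF 0xD9 0xB5 0x6D 0xDA 0xB3 0x61 0xC2

Derivation:
After byte 1 (0x09): reg=0x3F
After byte 2 (0x5E): reg=0x20
After byte 3 (0x85): reg=0x72
Register before byte 4: 0x72
After XOR with byte 0x86: 0xF4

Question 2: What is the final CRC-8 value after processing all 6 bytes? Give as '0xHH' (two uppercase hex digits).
Answer: 0x57

Derivation:
After byte 1 (0x09): reg=0x3F
After byte 2 (0x5E): reg=0x20
After byte 3 (0x85): reg=0x72
After byte 4 (0x86): reg=0xC2
After byte 5 (0xC7): reg=0x1B
After byte 6 (0x6B): reg=0x57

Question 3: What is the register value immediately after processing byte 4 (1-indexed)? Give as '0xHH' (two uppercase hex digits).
After byte 1 (0x09): reg=0x3F
After byte 2 (0x5E): reg=0x20
After byte 3 (0x85): reg=0x72
After byte 4 (0x86): reg=0xC2

Answer: 0xC2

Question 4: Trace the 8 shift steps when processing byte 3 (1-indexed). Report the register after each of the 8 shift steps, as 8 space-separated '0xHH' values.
Answer: 0x4D 0x9A 0x33 0x66 0xCC 0x9F 0x39 0x72

Derivation:
After byte 1 (0x09): reg=0x3F
After byte 2 (0x5E): reg=0x20
Register before byte 3: 0x20
After XOR with byte 0x85: 0xA5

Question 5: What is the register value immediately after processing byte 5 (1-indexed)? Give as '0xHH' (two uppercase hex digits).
After byte 1 (0x09): reg=0x3F
After byte 2 (0x5E): reg=0x20
After byte 3 (0x85): reg=0x72
After byte 4 (0x86): reg=0xC2
After byte 5 (0xC7): reg=0x1B

Answer: 0x1B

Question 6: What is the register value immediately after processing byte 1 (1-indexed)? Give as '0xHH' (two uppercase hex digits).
After byte 1 (0x09): reg=0x3F

Answer: 0x3F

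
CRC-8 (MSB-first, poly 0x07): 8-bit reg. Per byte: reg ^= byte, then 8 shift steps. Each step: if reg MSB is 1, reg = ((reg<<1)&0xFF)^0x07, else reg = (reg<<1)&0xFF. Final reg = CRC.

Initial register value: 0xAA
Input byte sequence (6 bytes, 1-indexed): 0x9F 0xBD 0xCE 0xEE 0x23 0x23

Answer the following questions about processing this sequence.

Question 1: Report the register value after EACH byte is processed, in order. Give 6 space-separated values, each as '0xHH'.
0x8B 0x82 0xE3 0x23 0x00 0xE9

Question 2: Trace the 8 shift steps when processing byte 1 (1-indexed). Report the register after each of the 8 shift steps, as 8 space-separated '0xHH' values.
Answer: 0x6A 0xD4 0xAF 0x59 0xB2 0x63 0xC6 0x8B

Derivation:
Register before byte 1: 0xAA
After XOR with byte 0x9F: 0x35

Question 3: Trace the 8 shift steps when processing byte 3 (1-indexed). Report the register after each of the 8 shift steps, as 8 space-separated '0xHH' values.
Answer: 0x98 0x37 0x6E 0xDC 0xBF 0x79 0xF2 0xE3

Derivation:
After byte 1 (0x9F): reg=0x8B
After byte 2 (0xBD): reg=0x82
Register before byte 3: 0x82
After XOR with byte 0xCE: 0x4C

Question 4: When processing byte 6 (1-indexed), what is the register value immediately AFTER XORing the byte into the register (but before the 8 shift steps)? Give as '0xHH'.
Answer: 0x23

Derivation:
Register before byte 6: 0x00
Byte 6: 0x23
0x00 XOR 0x23 = 0x23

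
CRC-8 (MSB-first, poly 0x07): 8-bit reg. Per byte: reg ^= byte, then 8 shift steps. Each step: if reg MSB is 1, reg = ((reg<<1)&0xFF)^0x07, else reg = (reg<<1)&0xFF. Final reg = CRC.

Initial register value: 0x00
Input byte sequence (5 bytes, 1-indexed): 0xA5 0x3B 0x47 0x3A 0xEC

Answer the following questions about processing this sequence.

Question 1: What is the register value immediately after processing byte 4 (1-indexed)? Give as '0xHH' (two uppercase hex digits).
After byte 1 (0xA5): reg=0x72
After byte 2 (0x3B): reg=0xF8
After byte 3 (0x47): reg=0x34
After byte 4 (0x3A): reg=0x2A

Answer: 0x2A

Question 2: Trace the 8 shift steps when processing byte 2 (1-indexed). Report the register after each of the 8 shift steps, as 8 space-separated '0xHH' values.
Answer: 0x92 0x23 0x46 0x8C 0x1F 0x3E 0x7C 0xF8

Derivation:
After byte 1 (0xA5): reg=0x72
Register before byte 2: 0x72
After XOR with byte 0x3B: 0x49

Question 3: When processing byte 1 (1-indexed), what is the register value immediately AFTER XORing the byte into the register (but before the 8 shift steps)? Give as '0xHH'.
Answer: 0xA5

Derivation:
Register before byte 1: 0x00
Byte 1: 0xA5
0x00 XOR 0xA5 = 0xA5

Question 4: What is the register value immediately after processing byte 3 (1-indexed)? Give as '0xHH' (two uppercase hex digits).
After byte 1 (0xA5): reg=0x72
After byte 2 (0x3B): reg=0xF8
After byte 3 (0x47): reg=0x34

Answer: 0x34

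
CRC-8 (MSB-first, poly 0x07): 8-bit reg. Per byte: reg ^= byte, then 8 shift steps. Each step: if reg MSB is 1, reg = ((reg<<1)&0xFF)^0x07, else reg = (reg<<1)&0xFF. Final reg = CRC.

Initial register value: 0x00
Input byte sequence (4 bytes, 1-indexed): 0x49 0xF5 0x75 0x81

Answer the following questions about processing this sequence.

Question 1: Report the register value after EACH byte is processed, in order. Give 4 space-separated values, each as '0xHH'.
0xF8 0x23 0xA5 0xFC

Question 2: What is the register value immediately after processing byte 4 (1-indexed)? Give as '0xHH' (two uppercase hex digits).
After byte 1 (0x49): reg=0xF8
After byte 2 (0xF5): reg=0x23
After byte 3 (0x75): reg=0xA5
After byte 4 (0x81): reg=0xFC

Answer: 0xFC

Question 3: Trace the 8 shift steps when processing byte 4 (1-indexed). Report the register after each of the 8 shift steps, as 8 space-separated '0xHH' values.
Answer: 0x48 0x90 0x27 0x4E 0x9C 0x3F 0x7E 0xFC

Derivation:
After byte 1 (0x49): reg=0xF8
After byte 2 (0xF5): reg=0x23
After byte 3 (0x75): reg=0xA5
Register before byte 4: 0xA5
After XOR with byte 0x81: 0x24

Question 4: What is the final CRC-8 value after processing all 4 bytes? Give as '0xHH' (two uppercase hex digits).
Answer: 0xFC

Derivation:
After byte 1 (0x49): reg=0xF8
After byte 2 (0xF5): reg=0x23
After byte 3 (0x75): reg=0xA5
After byte 4 (0x81): reg=0xFC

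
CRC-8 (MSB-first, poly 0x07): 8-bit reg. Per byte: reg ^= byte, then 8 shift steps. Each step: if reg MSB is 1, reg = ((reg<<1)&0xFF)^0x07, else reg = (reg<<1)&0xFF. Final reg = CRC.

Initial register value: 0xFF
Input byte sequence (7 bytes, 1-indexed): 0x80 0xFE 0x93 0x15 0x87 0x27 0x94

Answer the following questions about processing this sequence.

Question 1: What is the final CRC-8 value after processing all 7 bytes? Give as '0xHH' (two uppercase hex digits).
After byte 1 (0x80): reg=0x7A
After byte 2 (0xFE): reg=0x95
After byte 3 (0x93): reg=0x12
After byte 4 (0x15): reg=0x15
After byte 5 (0x87): reg=0xF7
After byte 6 (0x27): reg=0x3E
After byte 7 (0x94): reg=0x5F

Answer: 0x5F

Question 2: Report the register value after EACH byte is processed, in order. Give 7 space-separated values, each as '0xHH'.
0x7A 0x95 0x12 0x15 0xF7 0x3E 0x5F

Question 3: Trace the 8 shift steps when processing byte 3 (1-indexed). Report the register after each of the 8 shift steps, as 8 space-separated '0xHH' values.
Answer: 0x0C 0x18 0x30 0x60 0xC0 0x87 0x09 0x12

Derivation:
After byte 1 (0x80): reg=0x7A
After byte 2 (0xFE): reg=0x95
Register before byte 3: 0x95
After XOR with byte 0x93: 0x06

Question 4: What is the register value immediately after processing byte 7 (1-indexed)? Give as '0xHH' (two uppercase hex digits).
Answer: 0x5F

Derivation:
After byte 1 (0x80): reg=0x7A
After byte 2 (0xFE): reg=0x95
After byte 3 (0x93): reg=0x12
After byte 4 (0x15): reg=0x15
After byte 5 (0x87): reg=0xF7
After byte 6 (0x27): reg=0x3E
After byte 7 (0x94): reg=0x5F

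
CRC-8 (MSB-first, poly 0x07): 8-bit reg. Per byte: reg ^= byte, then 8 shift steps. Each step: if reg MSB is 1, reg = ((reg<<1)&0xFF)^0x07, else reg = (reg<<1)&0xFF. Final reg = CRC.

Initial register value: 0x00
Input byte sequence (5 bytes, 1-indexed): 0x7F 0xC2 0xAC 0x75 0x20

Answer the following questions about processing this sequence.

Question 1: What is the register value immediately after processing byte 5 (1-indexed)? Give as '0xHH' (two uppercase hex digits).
Answer: 0x99

Derivation:
After byte 1 (0x7F): reg=0x7A
After byte 2 (0xC2): reg=0x21
After byte 3 (0xAC): reg=0xAA
After byte 4 (0x75): reg=0x13
After byte 5 (0x20): reg=0x99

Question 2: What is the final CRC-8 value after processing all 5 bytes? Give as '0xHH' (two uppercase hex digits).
Answer: 0x99

Derivation:
After byte 1 (0x7F): reg=0x7A
After byte 2 (0xC2): reg=0x21
After byte 3 (0xAC): reg=0xAA
After byte 4 (0x75): reg=0x13
After byte 5 (0x20): reg=0x99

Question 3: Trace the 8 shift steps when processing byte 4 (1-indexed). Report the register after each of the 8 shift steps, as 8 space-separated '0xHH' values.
After byte 1 (0x7F): reg=0x7A
After byte 2 (0xC2): reg=0x21
After byte 3 (0xAC): reg=0xAA
Register before byte 4: 0xAA
After XOR with byte 0x75: 0xDF

Answer: 0xB9 0x75 0xEA 0xD3 0xA1 0x45 0x8A 0x13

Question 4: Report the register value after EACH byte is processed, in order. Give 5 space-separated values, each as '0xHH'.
0x7A 0x21 0xAA 0x13 0x99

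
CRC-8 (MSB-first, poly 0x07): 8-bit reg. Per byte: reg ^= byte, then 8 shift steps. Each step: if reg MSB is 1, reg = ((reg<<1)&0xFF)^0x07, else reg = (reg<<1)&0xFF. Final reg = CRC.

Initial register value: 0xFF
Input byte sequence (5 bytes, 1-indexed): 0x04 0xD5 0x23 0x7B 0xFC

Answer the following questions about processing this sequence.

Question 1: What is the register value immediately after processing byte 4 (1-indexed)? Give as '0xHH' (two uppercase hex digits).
Answer: 0x91

Derivation:
After byte 1 (0x04): reg=0xEF
After byte 2 (0xD5): reg=0xA6
After byte 3 (0x23): reg=0x92
After byte 4 (0x7B): reg=0x91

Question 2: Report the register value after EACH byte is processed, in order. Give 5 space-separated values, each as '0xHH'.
0xEF 0xA6 0x92 0x91 0x04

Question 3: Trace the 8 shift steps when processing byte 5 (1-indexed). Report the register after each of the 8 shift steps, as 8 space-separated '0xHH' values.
Answer: 0xDA 0xB3 0x61 0xC2 0x83 0x01 0x02 0x04

Derivation:
After byte 1 (0x04): reg=0xEF
After byte 2 (0xD5): reg=0xA6
After byte 3 (0x23): reg=0x92
After byte 4 (0x7B): reg=0x91
Register before byte 5: 0x91
After XOR with byte 0xFC: 0x6D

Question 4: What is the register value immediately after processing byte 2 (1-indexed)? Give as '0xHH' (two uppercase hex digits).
After byte 1 (0x04): reg=0xEF
After byte 2 (0xD5): reg=0xA6

Answer: 0xA6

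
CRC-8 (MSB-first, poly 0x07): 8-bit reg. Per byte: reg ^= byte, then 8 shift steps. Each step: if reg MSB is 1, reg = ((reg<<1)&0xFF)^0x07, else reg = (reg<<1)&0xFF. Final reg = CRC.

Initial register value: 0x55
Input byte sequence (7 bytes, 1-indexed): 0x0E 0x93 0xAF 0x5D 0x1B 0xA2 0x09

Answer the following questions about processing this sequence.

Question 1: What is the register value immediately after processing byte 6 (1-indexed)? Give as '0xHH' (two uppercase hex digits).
Answer: 0xE0

Derivation:
After byte 1 (0x0E): reg=0x86
After byte 2 (0x93): reg=0x6B
After byte 3 (0xAF): reg=0x52
After byte 4 (0x5D): reg=0x2D
After byte 5 (0x1B): reg=0x82
After byte 6 (0xA2): reg=0xE0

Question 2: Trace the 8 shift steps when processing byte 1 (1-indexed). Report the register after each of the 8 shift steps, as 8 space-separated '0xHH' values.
Answer: 0xB6 0x6B 0xD6 0xAB 0x51 0xA2 0x43 0x86

Derivation:
Register before byte 1: 0x55
After XOR with byte 0x0E: 0x5B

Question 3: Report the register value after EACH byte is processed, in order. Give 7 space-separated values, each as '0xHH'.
0x86 0x6B 0x52 0x2D 0x82 0xE0 0x91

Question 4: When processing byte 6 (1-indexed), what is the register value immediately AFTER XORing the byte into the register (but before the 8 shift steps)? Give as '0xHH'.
Register before byte 6: 0x82
Byte 6: 0xA2
0x82 XOR 0xA2 = 0x20

Answer: 0x20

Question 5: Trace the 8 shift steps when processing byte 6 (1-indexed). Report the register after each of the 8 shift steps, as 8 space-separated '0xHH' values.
After byte 1 (0x0E): reg=0x86
After byte 2 (0x93): reg=0x6B
After byte 3 (0xAF): reg=0x52
After byte 4 (0x5D): reg=0x2D
After byte 5 (0x1B): reg=0x82
Register before byte 6: 0x82
After XOR with byte 0xA2: 0x20

Answer: 0x40 0x80 0x07 0x0E 0x1C 0x38 0x70 0xE0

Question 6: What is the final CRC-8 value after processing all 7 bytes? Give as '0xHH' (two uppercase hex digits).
After byte 1 (0x0E): reg=0x86
After byte 2 (0x93): reg=0x6B
After byte 3 (0xAF): reg=0x52
After byte 4 (0x5D): reg=0x2D
After byte 5 (0x1B): reg=0x82
After byte 6 (0xA2): reg=0xE0
After byte 7 (0x09): reg=0x91

Answer: 0x91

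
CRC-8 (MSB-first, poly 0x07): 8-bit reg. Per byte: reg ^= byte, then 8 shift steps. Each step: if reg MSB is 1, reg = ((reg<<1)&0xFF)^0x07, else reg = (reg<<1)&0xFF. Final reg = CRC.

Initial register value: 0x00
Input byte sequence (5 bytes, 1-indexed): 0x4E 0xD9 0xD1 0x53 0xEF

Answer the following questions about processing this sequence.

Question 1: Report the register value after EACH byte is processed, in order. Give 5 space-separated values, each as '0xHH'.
0xED 0x8C 0x94 0x5B 0x05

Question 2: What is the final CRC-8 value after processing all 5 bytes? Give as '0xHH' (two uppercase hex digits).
After byte 1 (0x4E): reg=0xED
After byte 2 (0xD9): reg=0x8C
After byte 3 (0xD1): reg=0x94
After byte 4 (0x53): reg=0x5B
After byte 5 (0xEF): reg=0x05

Answer: 0x05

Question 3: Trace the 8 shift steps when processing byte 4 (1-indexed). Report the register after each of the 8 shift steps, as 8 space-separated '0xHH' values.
After byte 1 (0x4E): reg=0xED
After byte 2 (0xD9): reg=0x8C
After byte 3 (0xD1): reg=0x94
Register before byte 4: 0x94
After XOR with byte 0x53: 0xC7

Answer: 0x89 0x15 0x2A 0x54 0xA8 0x57 0xAE 0x5B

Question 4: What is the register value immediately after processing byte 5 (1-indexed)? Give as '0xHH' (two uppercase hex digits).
After byte 1 (0x4E): reg=0xED
After byte 2 (0xD9): reg=0x8C
After byte 3 (0xD1): reg=0x94
After byte 4 (0x53): reg=0x5B
After byte 5 (0xEF): reg=0x05

Answer: 0x05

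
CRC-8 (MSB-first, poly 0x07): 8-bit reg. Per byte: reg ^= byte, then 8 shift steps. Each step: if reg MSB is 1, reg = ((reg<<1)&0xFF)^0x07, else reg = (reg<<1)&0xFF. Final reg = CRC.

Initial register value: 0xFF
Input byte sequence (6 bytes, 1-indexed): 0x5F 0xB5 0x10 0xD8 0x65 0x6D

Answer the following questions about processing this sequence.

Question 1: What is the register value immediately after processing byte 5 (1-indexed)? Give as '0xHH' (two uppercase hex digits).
Answer: 0xA9

Derivation:
After byte 1 (0x5F): reg=0x69
After byte 2 (0xB5): reg=0x1A
After byte 3 (0x10): reg=0x36
After byte 4 (0xD8): reg=0x84
After byte 5 (0x65): reg=0xA9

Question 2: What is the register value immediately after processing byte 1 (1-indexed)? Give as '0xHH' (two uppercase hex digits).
Answer: 0x69

Derivation:
After byte 1 (0x5F): reg=0x69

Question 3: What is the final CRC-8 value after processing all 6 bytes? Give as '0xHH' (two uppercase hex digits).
After byte 1 (0x5F): reg=0x69
After byte 2 (0xB5): reg=0x1A
After byte 3 (0x10): reg=0x36
After byte 4 (0xD8): reg=0x84
After byte 5 (0x65): reg=0xA9
After byte 6 (0x6D): reg=0x52

Answer: 0x52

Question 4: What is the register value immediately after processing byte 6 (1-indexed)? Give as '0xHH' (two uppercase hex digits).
After byte 1 (0x5F): reg=0x69
After byte 2 (0xB5): reg=0x1A
After byte 3 (0x10): reg=0x36
After byte 4 (0xD8): reg=0x84
After byte 5 (0x65): reg=0xA9
After byte 6 (0x6D): reg=0x52

Answer: 0x52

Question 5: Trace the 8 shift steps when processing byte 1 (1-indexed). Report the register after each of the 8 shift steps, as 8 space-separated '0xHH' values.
Register before byte 1: 0xFF
After XOR with byte 0x5F: 0xA0

Answer: 0x47 0x8E 0x1B 0x36 0x6C 0xD8 0xB7 0x69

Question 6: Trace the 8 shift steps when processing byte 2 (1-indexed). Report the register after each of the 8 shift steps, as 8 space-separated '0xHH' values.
After byte 1 (0x5F): reg=0x69
Register before byte 2: 0x69
After XOR with byte 0xB5: 0xDC

Answer: 0xBF 0x79 0xF2 0xE3 0xC1 0x85 0x0D 0x1A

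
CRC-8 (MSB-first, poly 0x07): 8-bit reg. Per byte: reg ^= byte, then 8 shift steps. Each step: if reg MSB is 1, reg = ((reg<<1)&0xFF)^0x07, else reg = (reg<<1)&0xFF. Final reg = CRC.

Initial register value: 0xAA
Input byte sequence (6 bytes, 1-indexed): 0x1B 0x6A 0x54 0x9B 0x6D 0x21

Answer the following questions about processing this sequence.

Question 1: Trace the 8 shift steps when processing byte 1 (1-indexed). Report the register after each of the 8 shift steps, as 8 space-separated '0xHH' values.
Register before byte 1: 0xAA
After XOR with byte 0x1B: 0xB1

Answer: 0x65 0xCA 0x93 0x21 0x42 0x84 0x0F 0x1E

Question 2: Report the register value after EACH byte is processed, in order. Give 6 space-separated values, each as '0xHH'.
0x1E 0x4B 0x5D 0x5C 0x97 0x0B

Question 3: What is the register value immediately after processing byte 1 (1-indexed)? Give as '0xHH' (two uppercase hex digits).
After byte 1 (0x1B): reg=0x1E

Answer: 0x1E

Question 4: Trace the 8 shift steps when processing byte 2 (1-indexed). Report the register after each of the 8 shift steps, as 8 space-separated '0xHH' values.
After byte 1 (0x1B): reg=0x1E
Register before byte 2: 0x1E
After XOR with byte 0x6A: 0x74

Answer: 0xE8 0xD7 0xA9 0x55 0xAA 0x53 0xA6 0x4B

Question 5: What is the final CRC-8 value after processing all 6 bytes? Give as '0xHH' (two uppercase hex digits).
After byte 1 (0x1B): reg=0x1E
After byte 2 (0x6A): reg=0x4B
After byte 3 (0x54): reg=0x5D
After byte 4 (0x9B): reg=0x5C
After byte 5 (0x6D): reg=0x97
After byte 6 (0x21): reg=0x0B

Answer: 0x0B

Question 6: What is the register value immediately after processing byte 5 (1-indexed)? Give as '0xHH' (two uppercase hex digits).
After byte 1 (0x1B): reg=0x1E
After byte 2 (0x6A): reg=0x4B
After byte 3 (0x54): reg=0x5D
After byte 4 (0x9B): reg=0x5C
After byte 5 (0x6D): reg=0x97

Answer: 0x97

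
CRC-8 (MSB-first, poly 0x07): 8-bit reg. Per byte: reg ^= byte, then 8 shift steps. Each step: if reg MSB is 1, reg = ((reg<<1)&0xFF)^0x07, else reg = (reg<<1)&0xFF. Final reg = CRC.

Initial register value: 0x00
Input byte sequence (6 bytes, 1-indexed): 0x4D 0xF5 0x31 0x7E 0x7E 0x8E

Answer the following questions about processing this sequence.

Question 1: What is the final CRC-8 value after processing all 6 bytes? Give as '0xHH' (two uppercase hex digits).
After byte 1 (0x4D): reg=0xE4
After byte 2 (0xF5): reg=0x77
After byte 3 (0x31): reg=0xD5
After byte 4 (0x7E): reg=0x58
After byte 5 (0x7E): reg=0xF2
After byte 6 (0x8E): reg=0x73

Answer: 0x73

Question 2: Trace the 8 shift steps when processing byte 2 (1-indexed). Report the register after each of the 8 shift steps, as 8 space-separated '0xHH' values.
After byte 1 (0x4D): reg=0xE4
Register before byte 2: 0xE4
After XOR with byte 0xF5: 0x11

Answer: 0x22 0x44 0x88 0x17 0x2E 0x5C 0xB8 0x77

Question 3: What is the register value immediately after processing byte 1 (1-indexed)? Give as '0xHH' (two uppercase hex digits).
After byte 1 (0x4D): reg=0xE4

Answer: 0xE4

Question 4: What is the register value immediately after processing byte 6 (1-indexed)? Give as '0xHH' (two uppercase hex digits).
Answer: 0x73

Derivation:
After byte 1 (0x4D): reg=0xE4
After byte 2 (0xF5): reg=0x77
After byte 3 (0x31): reg=0xD5
After byte 4 (0x7E): reg=0x58
After byte 5 (0x7E): reg=0xF2
After byte 6 (0x8E): reg=0x73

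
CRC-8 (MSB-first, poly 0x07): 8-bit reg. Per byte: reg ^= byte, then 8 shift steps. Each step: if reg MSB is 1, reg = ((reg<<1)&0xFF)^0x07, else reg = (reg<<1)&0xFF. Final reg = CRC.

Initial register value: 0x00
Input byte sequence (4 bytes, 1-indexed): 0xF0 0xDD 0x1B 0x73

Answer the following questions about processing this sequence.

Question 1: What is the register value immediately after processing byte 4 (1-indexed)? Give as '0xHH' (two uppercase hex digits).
Answer: 0x23

Derivation:
After byte 1 (0xF0): reg=0xDE
After byte 2 (0xDD): reg=0x09
After byte 3 (0x1B): reg=0x7E
After byte 4 (0x73): reg=0x23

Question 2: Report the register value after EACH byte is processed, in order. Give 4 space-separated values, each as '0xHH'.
0xDE 0x09 0x7E 0x23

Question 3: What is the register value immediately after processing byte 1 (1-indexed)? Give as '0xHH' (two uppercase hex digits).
After byte 1 (0xF0): reg=0xDE

Answer: 0xDE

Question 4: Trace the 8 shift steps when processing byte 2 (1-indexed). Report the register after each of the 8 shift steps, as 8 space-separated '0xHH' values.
Answer: 0x06 0x0C 0x18 0x30 0x60 0xC0 0x87 0x09

Derivation:
After byte 1 (0xF0): reg=0xDE
Register before byte 2: 0xDE
After XOR with byte 0xDD: 0x03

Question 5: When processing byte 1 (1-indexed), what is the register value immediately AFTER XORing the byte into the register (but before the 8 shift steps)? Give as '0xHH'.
Register before byte 1: 0x00
Byte 1: 0xF0
0x00 XOR 0xF0 = 0xF0

Answer: 0xF0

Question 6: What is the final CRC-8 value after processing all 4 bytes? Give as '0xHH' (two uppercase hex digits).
After byte 1 (0xF0): reg=0xDE
After byte 2 (0xDD): reg=0x09
After byte 3 (0x1B): reg=0x7E
After byte 4 (0x73): reg=0x23

Answer: 0x23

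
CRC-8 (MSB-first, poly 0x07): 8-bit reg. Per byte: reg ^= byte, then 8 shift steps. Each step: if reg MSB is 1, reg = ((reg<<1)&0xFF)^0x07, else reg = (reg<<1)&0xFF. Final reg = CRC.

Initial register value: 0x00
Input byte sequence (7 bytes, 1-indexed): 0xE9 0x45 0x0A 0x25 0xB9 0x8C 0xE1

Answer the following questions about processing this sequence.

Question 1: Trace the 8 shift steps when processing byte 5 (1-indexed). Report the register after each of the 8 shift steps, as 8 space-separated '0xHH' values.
After byte 1 (0xE9): reg=0x91
After byte 2 (0x45): reg=0x22
After byte 3 (0x0A): reg=0xD8
After byte 4 (0x25): reg=0xFD
Register before byte 5: 0xFD
After XOR with byte 0xB9: 0x44

Answer: 0x88 0x17 0x2E 0x5C 0xB8 0x77 0xEE 0xDB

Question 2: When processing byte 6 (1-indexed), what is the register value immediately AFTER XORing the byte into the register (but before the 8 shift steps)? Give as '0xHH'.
Answer: 0x57

Derivation:
Register before byte 6: 0xDB
Byte 6: 0x8C
0xDB XOR 0x8C = 0x57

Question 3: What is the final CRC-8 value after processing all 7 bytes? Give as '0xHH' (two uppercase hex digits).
Answer: 0xCE

Derivation:
After byte 1 (0xE9): reg=0x91
After byte 2 (0x45): reg=0x22
After byte 3 (0x0A): reg=0xD8
After byte 4 (0x25): reg=0xFD
After byte 5 (0xB9): reg=0xDB
After byte 6 (0x8C): reg=0xA2
After byte 7 (0xE1): reg=0xCE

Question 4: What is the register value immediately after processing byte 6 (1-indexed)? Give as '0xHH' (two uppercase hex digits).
Answer: 0xA2

Derivation:
After byte 1 (0xE9): reg=0x91
After byte 2 (0x45): reg=0x22
After byte 3 (0x0A): reg=0xD8
After byte 4 (0x25): reg=0xFD
After byte 5 (0xB9): reg=0xDB
After byte 6 (0x8C): reg=0xA2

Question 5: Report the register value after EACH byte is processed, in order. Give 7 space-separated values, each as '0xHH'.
0x91 0x22 0xD8 0xFD 0xDB 0xA2 0xCE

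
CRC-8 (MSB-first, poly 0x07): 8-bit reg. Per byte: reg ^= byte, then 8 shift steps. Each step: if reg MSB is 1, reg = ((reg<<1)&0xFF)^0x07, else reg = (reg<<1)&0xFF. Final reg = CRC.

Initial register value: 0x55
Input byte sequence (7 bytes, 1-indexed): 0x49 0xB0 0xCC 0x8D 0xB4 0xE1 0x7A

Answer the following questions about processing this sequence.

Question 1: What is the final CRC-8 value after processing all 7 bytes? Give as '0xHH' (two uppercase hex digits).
After byte 1 (0x49): reg=0x54
After byte 2 (0xB0): reg=0xB2
After byte 3 (0xCC): reg=0x7D
After byte 4 (0x8D): reg=0xDE
After byte 5 (0xB4): reg=0x11
After byte 6 (0xE1): reg=0xDE
After byte 7 (0x7A): reg=0x75

Answer: 0x75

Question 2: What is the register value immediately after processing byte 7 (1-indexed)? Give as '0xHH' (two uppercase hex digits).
Answer: 0x75

Derivation:
After byte 1 (0x49): reg=0x54
After byte 2 (0xB0): reg=0xB2
After byte 3 (0xCC): reg=0x7D
After byte 4 (0x8D): reg=0xDE
After byte 5 (0xB4): reg=0x11
After byte 6 (0xE1): reg=0xDE
After byte 7 (0x7A): reg=0x75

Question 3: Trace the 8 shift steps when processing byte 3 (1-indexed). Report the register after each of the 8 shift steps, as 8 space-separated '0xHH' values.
Answer: 0xFC 0xFF 0xF9 0xF5 0xED 0xDD 0xBD 0x7D

Derivation:
After byte 1 (0x49): reg=0x54
After byte 2 (0xB0): reg=0xB2
Register before byte 3: 0xB2
After XOR with byte 0xCC: 0x7E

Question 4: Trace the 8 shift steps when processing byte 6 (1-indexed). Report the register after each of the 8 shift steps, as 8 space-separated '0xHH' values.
Answer: 0xE7 0xC9 0x95 0x2D 0x5A 0xB4 0x6F 0xDE

Derivation:
After byte 1 (0x49): reg=0x54
After byte 2 (0xB0): reg=0xB2
After byte 3 (0xCC): reg=0x7D
After byte 4 (0x8D): reg=0xDE
After byte 5 (0xB4): reg=0x11
Register before byte 6: 0x11
After XOR with byte 0xE1: 0xF0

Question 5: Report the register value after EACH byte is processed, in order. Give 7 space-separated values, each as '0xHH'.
0x54 0xB2 0x7D 0xDE 0x11 0xDE 0x75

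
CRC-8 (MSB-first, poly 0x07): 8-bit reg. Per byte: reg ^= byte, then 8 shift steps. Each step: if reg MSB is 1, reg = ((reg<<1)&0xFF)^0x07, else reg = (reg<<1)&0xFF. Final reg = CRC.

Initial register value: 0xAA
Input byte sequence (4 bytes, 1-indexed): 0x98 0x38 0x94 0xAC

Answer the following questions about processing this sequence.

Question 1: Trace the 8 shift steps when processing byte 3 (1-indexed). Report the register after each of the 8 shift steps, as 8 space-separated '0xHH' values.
Answer: 0xD9 0xB5 0x6D 0xDA 0xB3 0x61 0xC2 0x83

Derivation:
After byte 1 (0x98): reg=0x9E
After byte 2 (0x38): reg=0x7B
Register before byte 3: 0x7B
After XOR with byte 0x94: 0xEF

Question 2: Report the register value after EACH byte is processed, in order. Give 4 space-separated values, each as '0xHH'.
0x9E 0x7B 0x83 0xCD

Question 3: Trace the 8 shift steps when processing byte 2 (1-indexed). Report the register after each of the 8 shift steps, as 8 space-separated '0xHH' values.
Answer: 0x4B 0x96 0x2B 0x56 0xAC 0x5F 0xBE 0x7B

Derivation:
After byte 1 (0x98): reg=0x9E
Register before byte 2: 0x9E
After XOR with byte 0x38: 0xA6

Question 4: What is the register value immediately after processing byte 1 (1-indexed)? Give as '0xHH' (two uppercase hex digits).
After byte 1 (0x98): reg=0x9E

Answer: 0x9E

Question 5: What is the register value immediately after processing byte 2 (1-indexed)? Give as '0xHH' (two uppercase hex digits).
After byte 1 (0x98): reg=0x9E
After byte 2 (0x38): reg=0x7B

Answer: 0x7B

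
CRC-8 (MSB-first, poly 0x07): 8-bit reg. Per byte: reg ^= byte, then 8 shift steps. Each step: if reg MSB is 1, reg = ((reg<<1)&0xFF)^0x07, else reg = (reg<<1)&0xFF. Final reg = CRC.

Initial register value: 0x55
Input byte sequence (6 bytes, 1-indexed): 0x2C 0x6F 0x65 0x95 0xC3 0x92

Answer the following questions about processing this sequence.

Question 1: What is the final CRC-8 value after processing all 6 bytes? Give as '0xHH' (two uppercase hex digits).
After byte 1 (0x2C): reg=0x68
After byte 2 (0x6F): reg=0x15
After byte 3 (0x65): reg=0x57
After byte 4 (0x95): reg=0x40
After byte 5 (0xC3): reg=0x80
After byte 6 (0x92): reg=0x7E

Answer: 0x7E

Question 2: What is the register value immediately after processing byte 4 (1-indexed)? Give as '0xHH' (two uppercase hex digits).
After byte 1 (0x2C): reg=0x68
After byte 2 (0x6F): reg=0x15
After byte 3 (0x65): reg=0x57
After byte 4 (0x95): reg=0x40

Answer: 0x40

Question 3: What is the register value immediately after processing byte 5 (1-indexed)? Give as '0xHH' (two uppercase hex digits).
Answer: 0x80

Derivation:
After byte 1 (0x2C): reg=0x68
After byte 2 (0x6F): reg=0x15
After byte 3 (0x65): reg=0x57
After byte 4 (0x95): reg=0x40
After byte 5 (0xC3): reg=0x80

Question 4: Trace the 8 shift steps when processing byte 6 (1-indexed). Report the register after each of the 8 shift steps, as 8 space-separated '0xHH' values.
Answer: 0x24 0x48 0x90 0x27 0x4E 0x9C 0x3F 0x7E

Derivation:
After byte 1 (0x2C): reg=0x68
After byte 2 (0x6F): reg=0x15
After byte 3 (0x65): reg=0x57
After byte 4 (0x95): reg=0x40
After byte 5 (0xC3): reg=0x80
Register before byte 6: 0x80
After XOR with byte 0x92: 0x12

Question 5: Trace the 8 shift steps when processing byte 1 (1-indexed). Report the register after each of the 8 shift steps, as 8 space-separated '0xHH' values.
Answer: 0xF2 0xE3 0xC1 0x85 0x0D 0x1A 0x34 0x68

Derivation:
Register before byte 1: 0x55
After XOR with byte 0x2C: 0x79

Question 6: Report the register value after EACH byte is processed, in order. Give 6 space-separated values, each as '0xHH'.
0x68 0x15 0x57 0x40 0x80 0x7E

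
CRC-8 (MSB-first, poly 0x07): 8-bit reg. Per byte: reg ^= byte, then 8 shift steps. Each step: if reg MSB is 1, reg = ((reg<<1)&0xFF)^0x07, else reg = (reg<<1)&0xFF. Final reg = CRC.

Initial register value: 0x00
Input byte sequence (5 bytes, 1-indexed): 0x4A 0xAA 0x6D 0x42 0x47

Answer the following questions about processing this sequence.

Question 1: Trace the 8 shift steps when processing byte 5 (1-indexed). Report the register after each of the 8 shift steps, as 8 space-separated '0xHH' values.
Answer: 0xB4 0x6F 0xDE 0xBB 0x71 0xE2 0xC3 0x81

Derivation:
After byte 1 (0x4A): reg=0xF1
After byte 2 (0xAA): reg=0x86
After byte 3 (0x6D): reg=0x9F
After byte 4 (0x42): reg=0x1D
Register before byte 5: 0x1D
After XOR with byte 0x47: 0x5A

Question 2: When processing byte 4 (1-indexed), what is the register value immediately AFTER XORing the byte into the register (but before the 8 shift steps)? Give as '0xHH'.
Answer: 0xDD

Derivation:
Register before byte 4: 0x9F
Byte 4: 0x42
0x9F XOR 0x42 = 0xDD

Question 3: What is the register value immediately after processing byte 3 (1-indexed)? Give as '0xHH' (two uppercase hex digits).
After byte 1 (0x4A): reg=0xF1
After byte 2 (0xAA): reg=0x86
After byte 3 (0x6D): reg=0x9F

Answer: 0x9F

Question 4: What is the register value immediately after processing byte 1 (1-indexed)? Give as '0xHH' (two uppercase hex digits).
After byte 1 (0x4A): reg=0xF1

Answer: 0xF1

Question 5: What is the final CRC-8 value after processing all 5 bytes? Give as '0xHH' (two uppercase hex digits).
Answer: 0x81

Derivation:
After byte 1 (0x4A): reg=0xF1
After byte 2 (0xAA): reg=0x86
After byte 3 (0x6D): reg=0x9F
After byte 4 (0x42): reg=0x1D
After byte 5 (0x47): reg=0x81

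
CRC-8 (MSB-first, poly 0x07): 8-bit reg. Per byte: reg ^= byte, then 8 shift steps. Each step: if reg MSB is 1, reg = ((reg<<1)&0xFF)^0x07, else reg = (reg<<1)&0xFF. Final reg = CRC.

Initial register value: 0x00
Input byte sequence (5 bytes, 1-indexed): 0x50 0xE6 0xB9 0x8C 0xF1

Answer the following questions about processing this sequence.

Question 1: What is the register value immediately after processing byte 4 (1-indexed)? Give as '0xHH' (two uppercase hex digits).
Answer: 0x10

Derivation:
After byte 1 (0x50): reg=0xB7
After byte 2 (0xE6): reg=0xB0
After byte 3 (0xB9): reg=0x3F
After byte 4 (0x8C): reg=0x10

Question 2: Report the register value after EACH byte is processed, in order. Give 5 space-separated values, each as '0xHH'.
0xB7 0xB0 0x3F 0x10 0xA9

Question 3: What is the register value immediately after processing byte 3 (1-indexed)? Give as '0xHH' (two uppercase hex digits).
After byte 1 (0x50): reg=0xB7
After byte 2 (0xE6): reg=0xB0
After byte 3 (0xB9): reg=0x3F

Answer: 0x3F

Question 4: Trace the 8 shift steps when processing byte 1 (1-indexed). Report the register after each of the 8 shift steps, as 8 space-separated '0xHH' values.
Register before byte 1: 0x00
After XOR with byte 0x50: 0x50

Answer: 0xA0 0x47 0x8E 0x1B 0x36 0x6C 0xD8 0xB7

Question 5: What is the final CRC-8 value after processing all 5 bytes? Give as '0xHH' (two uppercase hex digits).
After byte 1 (0x50): reg=0xB7
After byte 2 (0xE6): reg=0xB0
After byte 3 (0xB9): reg=0x3F
After byte 4 (0x8C): reg=0x10
After byte 5 (0xF1): reg=0xA9

Answer: 0xA9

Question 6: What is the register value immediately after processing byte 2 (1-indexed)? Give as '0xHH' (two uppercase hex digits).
Answer: 0xB0

Derivation:
After byte 1 (0x50): reg=0xB7
After byte 2 (0xE6): reg=0xB0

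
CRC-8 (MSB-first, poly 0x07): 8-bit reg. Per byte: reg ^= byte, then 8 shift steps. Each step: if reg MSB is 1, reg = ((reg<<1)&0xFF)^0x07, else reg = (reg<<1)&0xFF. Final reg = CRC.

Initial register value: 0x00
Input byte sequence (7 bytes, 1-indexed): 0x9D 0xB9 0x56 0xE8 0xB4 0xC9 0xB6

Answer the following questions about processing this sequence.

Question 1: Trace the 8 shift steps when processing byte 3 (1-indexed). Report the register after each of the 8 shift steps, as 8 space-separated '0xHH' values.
After byte 1 (0x9D): reg=0xDA
After byte 2 (0xB9): reg=0x2E
Register before byte 3: 0x2E
After XOR with byte 0x56: 0x78

Answer: 0xF0 0xE7 0xC9 0x95 0x2D 0x5A 0xB4 0x6F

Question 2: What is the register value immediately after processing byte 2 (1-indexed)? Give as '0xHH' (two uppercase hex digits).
After byte 1 (0x9D): reg=0xDA
After byte 2 (0xB9): reg=0x2E

Answer: 0x2E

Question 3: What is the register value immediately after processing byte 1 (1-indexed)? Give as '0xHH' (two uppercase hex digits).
After byte 1 (0x9D): reg=0xDA

Answer: 0xDA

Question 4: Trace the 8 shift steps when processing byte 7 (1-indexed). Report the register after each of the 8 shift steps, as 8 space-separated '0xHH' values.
Answer: 0x85 0x0D 0x1A 0x34 0x68 0xD0 0xA7 0x49

Derivation:
After byte 1 (0x9D): reg=0xDA
After byte 2 (0xB9): reg=0x2E
After byte 3 (0x56): reg=0x6F
After byte 4 (0xE8): reg=0x9C
After byte 5 (0xB4): reg=0xD8
After byte 6 (0xC9): reg=0x77
Register before byte 7: 0x77
After XOR with byte 0xB6: 0xC1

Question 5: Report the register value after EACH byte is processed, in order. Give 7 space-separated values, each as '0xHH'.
0xDA 0x2E 0x6F 0x9C 0xD8 0x77 0x49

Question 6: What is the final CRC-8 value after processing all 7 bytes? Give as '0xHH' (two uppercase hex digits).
Answer: 0x49

Derivation:
After byte 1 (0x9D): reg=0xDA
After byte 2 (0xB9): reg=0x2E
After byte 3 (0x56): reg=0x6F
After byte 4 (0xE8): reg=0x9C
After byte 5 (0xB4): reg=0xD8
After byte 6 (0xC9): reg=0x77
After byte 7 (0xB6): reg=0x49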